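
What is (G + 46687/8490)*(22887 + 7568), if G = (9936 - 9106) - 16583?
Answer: -814344059753/1698 ≈ -4.7959e+8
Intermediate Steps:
G = -15753 (G = 830 - 16583 = -15753)
(G + 46687/8490)*(22887 + 7568) = (-15753 + 46687/8490)*(22887 + 7568) = (-15753 + 46687*(1/8490))*30455 = (-15753 + 46687/8490)*30455 = -133696283/8490*30455 = -814344059753/1698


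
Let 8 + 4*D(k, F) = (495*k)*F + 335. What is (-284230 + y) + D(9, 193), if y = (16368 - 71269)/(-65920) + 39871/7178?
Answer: -16368999680311/236586880 ≈ -69188.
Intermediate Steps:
D(k, F) = 327/4 + 495*F*k/4 (D(k, F) = -2 + ((495*k)*F + 335)/4 = -2 + (495*F*k + 335)/4 = -2 + (335 + 495*F*k)/4 = -2 + (335/4 + 495*F*k/4) = 327/4 + 495*F*k/4)
y = 1511187849/236586880 (y = -54901*(-1/65920) + 39871*(1/7178) = 54901/65920 + 39871/7178 = 1511187849/236586880 ≈ 6.3875)
(-284230 + y) + D(9, 193) = (-284230 + 1511187849/236586880) + (327/4 + (495/4)*193*9) = -67243577714551/236586880 + (327/4 + 859815/4) = -67243577714551/236586880 + 430071/2 = -16368999680311/236586880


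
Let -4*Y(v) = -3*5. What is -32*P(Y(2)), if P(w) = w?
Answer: -120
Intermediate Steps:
Y(v) = 15/4 (Y(v) = -(-3)*5/4 = -¼*(-15) = 15/4)
-32*P(Y(2)) = -32*15/4 = -120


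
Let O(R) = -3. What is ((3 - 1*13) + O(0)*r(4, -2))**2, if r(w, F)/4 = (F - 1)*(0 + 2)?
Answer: 3844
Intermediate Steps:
r(w, F) = -8 + 8*F (r(w, F) = 4*((F - 1)*(0 + 2)) = 4*((-1 + F)*2) = 4*(-2 + 2*F) = -8 + 8*F)
((3 - 1*13) + O(0)*r(4, -2))**2 = ((3 - 1*13) - 3*(-8 + 8*(-2)))**2 = ((3 - 13) - 3*(-8 - 16))**2 = (-10 - 3*(-24))**2 = (-10 + 72)**2 = 62**2 = 3844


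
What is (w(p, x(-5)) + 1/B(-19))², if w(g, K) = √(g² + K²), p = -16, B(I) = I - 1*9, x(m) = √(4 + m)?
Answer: 199921/784 - √255/14 ≈ 253.86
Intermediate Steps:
B(I) = -9 + I (B(I) = I - 9 = -9 + I)
w(g, K) = √(K² + g²)
(w(p, x(-5)) + 1/B(-19))² = (√((√(4 - 5))² + (-16)²) + 1/(-9 - 19))² = (√((√(-1))² + 256) + 1/(-28))² = (√(I² + 256) - 1/28)² = (√(-1 + 256) - 1/28)² = (√255 - 1/28)² = (-1/28 + √255)²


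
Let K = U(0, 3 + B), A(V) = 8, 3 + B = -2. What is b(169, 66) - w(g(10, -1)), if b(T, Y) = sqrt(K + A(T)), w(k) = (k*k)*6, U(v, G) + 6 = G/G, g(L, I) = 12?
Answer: -864 + sqrt(3) ≈ -862.27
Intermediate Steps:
B = -5 (B = -3 - 2 = -5)
U(v, G) = -5 (U(v, G) = -6 + G/G = -6 + 1 = -5)
w(k) = 6*k**2 (w(k) = k**2*6 = 6*k**2)
K = -5
b(T, Y) = sqrt(3) (b(T, Y) = sqrt(-5 + 8) = sqrt(3))
b(169, 66) - w(g(10, -1)) = sqrt(3) - 6*12**2 = sqrt(3) - 6*144 = sqrt(3) - 1*864 = sqrt(3) - 864 = -864 + sqrt(3)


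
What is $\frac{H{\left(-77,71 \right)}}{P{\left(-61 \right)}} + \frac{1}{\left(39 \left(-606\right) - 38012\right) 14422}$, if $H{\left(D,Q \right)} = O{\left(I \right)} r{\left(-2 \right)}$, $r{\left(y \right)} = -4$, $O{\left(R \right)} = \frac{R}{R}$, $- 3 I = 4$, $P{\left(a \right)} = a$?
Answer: $\frac{3556234387}{54232575332} \approx 0.065574$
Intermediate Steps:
$I = - \frac{4}{3}$ ($I = \left(- \frac{1}{3}\right) 4 = - \frac{4}{3} \approx -1.3333$)
$O{\left(R \right)} = 1$
$H{\left(D,Q \right)} = -4$ ($H{\left(D,Q \right)} = 1 \left(-4\right) = -4$)
$\frac{H{\left(-77,71 \right)}}{P{\left(-61 \right)}} + \frac{1}{\left(39 \left(-606\right) - 38012\right) 14422} = - \frac{4}{-61} + \frac{1}{\left(39 \left(-606\right) - 38012\right) 14422} = \left(-4\right) \left(- \frac{1}{61}\right) + \frac{1}{-23634 - 38012} \cdot \frac{1}{14422} = \frac{4}{61} + \frac{1}{-61646} \cdot \frac{1}{14422} = \frac{4}{61} - \frac{1}{889058612} = \frac{3556234387}{54232575332}$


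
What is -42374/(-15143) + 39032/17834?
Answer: 673379746/135030131 ≈ 4.9869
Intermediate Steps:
-42374/(-15143) + 39032/17834 = -42374*(-1/15143) + 39032*(1/17834) = 42374/15143 + 19516/8917 = 673379746/135030131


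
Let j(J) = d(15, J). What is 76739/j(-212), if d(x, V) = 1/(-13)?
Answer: -997607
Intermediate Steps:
d(x, V) = -1/13
j(J) = -1/13
76739/j(-212) = 76739/(-1/13) = 76739*(-13) = -997607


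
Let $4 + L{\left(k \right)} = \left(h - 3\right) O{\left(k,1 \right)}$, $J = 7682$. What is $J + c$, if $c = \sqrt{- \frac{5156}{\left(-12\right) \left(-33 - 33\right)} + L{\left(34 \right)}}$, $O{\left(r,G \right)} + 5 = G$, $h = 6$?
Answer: $7682 + \frac{i \sqrt{98054}}{66} \approx 7682.0 + 4.7445 i$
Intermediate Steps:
$O{\left(r,G \right)} = -5 + G$
$L{\left(k \right)} = -16$ ($L{\left(k \right)} = -4 + \left(6 - 3\right) \left(-5 + 1\right) = -4 + 3 \left(-4\right) = -4 - 12 = -16$)
$c = \frac{i \sqrt{98054}}{66}$ ($c = \sqrt{- \frac{5156}{\left(-12\right) \left(-33 - 33\right)} - 16} = \sqrt{- \frac{5156}{\left(-12\right) \left(-66\right)} - 16} = \sqrt{- \frac{5156}{792} - 16} = \sqrt{\left(-5156\right) \frac{1}{792} - 16} = \sqrt{- \frac{1289}{198} - 16} = \sqrt{- \frac{4457}{198}} = \frac{i \sqrt{98054}}{66} \approx 4.7445 i$)
$J + c = 7682 + \frac{i \sqrt{98054}}{66}$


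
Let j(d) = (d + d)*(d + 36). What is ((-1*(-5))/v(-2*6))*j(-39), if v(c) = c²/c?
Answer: -195/2 ≈ -97.500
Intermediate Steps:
j(d) = 2*d*(36 + d) (j(d) = (2*d)*(36 + d) = 2*d*(36 + d))
v(c) = c
((-1*(-5))/v(-2*6))*j(-39) = ((-1*(-5))/((-2*6)))*(2*(-39)*(36 - 39)) = (5/(-12))*(2*(-39)*(-3)) = (5*(-1/12))*234 = -5/12*234 = -195/2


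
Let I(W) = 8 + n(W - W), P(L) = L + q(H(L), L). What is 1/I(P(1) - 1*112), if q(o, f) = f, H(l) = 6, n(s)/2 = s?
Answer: 1/8 ≈ 0.12500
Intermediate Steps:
n(s) = 2*s
P(L) = 2*L (P(L) = L + L = 2*L)
I(W) = 8 (I(W) = 8 + 2*(W - W) = 8 + 2*0 = 8 + 0 = 8)
1/I(P(1) - 1*112) = 1/8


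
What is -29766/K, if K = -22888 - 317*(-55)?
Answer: 726/133 ≈ 5.4586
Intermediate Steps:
K = -5453 (K = -22888 + 17435 = -5453)
-29766/K = -29766/(-5453) = -29766*(-1/5453) = 726/133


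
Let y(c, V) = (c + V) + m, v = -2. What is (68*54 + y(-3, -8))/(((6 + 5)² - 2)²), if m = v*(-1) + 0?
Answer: 3663/14161 ≈ 0.25867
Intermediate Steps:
m = 2 (m = -2*(-1) + 0 = 2 + 0 = 2)
y(c, V) = 2 + V + c (y(c, V) = (c + V) + 2 = (V + c) + 2 = 2 + V + c)
(68*54 + y(-3, -8))/(((6 + 5)² - 2)²) = (68*54 + (2 - 8 - 3))/(((6 + 5)² - 2)²) = (3672 - 9)/((11² - 2)²) = 3663/((121 - 2)²) = 3663/(119²) = 3663/14161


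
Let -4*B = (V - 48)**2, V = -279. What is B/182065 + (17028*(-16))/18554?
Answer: -100198470573/6756068020 ≈ -14.831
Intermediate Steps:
B = -106929/4 (B = -(-279 - 48)**2/4 = -1/4*(-327)**2 = -1/4*106929 = -106929/4 ≈ -26732.)
B/182065 + (17028*(-16))/18554 = -106929/4/182065 + (17028*(-16))/18554 = -106929/4*1/182065 - 272448*1/18554 = -106929/728260 - 136224/9277 = -100198470573/6756068020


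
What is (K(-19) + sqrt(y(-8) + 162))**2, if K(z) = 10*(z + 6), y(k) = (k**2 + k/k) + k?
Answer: (130 - sqrt(219))**2 ≈ 13271.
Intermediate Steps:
y(k) = 1 + k + k**2 (y(k) = (k**2 + 1) + k = (1 + k**2) + k = 1 + k + k**2)
K(z) = 60 + 10*z (K(z) = 10*(6 + z) = 60 + 10*z)
(K(-19) + sqrt(y(-8) + 162))**2 = ((60 + 10*(-19)) + sqrt((1 - 8 + (-8)**2) + 162))**2 = ((60 - 190) + sqrt((1 - 8 + 64) + 162))**2 = (-130 + sqrt(57 + 162))**2 = (-130 + sqrt(219))**2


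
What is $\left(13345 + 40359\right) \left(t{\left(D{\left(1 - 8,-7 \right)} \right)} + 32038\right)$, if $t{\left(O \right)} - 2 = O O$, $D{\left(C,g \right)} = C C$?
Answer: $1849619464$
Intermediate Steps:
$D{\left(C,g \right)} = C^{2}$
$t{\left(O \right)} = 2 + O^{2}$ ($t{\left(O \right)} = 2 + O O = 2 + O^{2}$)
$\left(13345 + 40359\right) \left(t{\left(D{\left(1 - 8,-7 \right)} \right)} + 32038\right) = \left(13345 + 40359\right) \left(\left(2 + \left(\left(1 - 8\right)^{2}\right)^{2}\right) + 32038\right) = 53704 \left(\left(2 + \left(\left(1 - 8\right)^{2}\right)^{2}\right) + 32038\right) = 53704 \left(\left(2 + \left(\left(-7\right)^{2}\right)^{2}\right) + 32038\right) = 53704 \left(\left(2 + 49^{2}\right) + 32038\right) = 53704 \left(\left(2 + 2401\right) + 32038\right) = 53704 \left(2403 + 32038\right) = 53704 \cdot 34441 = 1849619464$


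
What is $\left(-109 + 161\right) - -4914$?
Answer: $4966$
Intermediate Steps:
$\left(-109 + 161\right) - -4914 = 52 + 4914 = 4966$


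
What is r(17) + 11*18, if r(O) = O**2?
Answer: 487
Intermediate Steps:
r(17) + 11*18 = 17**2 + 11*18 = 289 + 198 = 487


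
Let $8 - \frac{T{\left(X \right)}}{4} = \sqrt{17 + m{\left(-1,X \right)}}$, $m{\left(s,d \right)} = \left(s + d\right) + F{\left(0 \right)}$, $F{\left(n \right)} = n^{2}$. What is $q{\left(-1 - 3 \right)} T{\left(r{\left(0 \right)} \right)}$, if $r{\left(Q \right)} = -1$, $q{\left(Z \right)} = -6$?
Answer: $-192 + 24 \sqrt{15} \approx -99.048$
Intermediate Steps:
$m{\left(s,d \right)} = d + s$ ($m{\left(s,d \right)} = \left(s + d\right) + 0^{2} = \left(d + s\right) + 0 = d + s$)
$T{\left(X \right)} = 32 - 4 \sqrt{16 + X}$ ($T{\left(X \right)} = 32 - 4 \sqrt{17 + \left(X - 1\right)} = 32 - 4 \sqrt{17 + \left(-1 + X\right)} = 32 - 4 \sqrt{16 + X}$)
$q{\left(-1 - 3 \right)} T{\left(r{\left(0 \right)} \right)} = - 6 \left(32 - 4 \sqrt{16 - 1}\right) = - 6 \left(32 - 4 \sqrt{15}\right) = -192 + 24 \sqrt{15}$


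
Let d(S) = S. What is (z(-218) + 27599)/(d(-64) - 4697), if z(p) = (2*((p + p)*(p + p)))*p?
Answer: 3602359/207 ≈ 17403.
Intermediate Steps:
z(p) = 8*p**3 (z(p) = (2*((2*p)*(2*p)))*p = (2*(4*p**2))*p = (8*p**2)*p = 8*p**3)
(z(-218) + 27599)/(d(-64) - 4697) = (8*(-218)**3 + 27599)/(-64 - 4697) = (8*(-10360232) + 27599)/(-4761) = (-82881856 + 27599)*(-1/4761) = -82854257*(-1/4761) = 3602359/207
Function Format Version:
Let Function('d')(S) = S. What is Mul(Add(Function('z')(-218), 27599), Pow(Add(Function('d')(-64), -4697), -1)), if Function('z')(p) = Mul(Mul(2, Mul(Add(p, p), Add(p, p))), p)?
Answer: Rational(3602359, 207) ≈ 17403.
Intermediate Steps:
Function('z')(p) = Mul(8, Pow(p, 3)) (Function('z')(p) = Mul(Mul(2, Mul(Mul(2, p), Mul(2, p))), p) = Mul(Mul(2, Mul(4, Pow(p, 2))), p) = Mul(Mul(8, Pow(p, 2)), p) = Mul(8, Pow(p, 3)))
Mul(Add(Function('z')(-218), 27599), Pow(Add(Function('d')(-64), -4697), -1)) = Mul(Add(Mul(8, Pow(-218, 3)), 27599), Pow(Add(-64, -4697), -1)) = Mul(Add(Mul(8, -10360232), 27599), Pow(-4761, -1)) = Mul(Add(-82881856, 27599), Rational(-1, 4761)) = Mul(-82854257, Rational(-1, 4761)) = Rational(3602359, 207)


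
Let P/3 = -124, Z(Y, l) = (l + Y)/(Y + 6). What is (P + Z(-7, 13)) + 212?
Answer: -166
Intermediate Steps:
Z(Y, l) = (Y + l)/(6 + Y)
P = -372 (P = 3*(-124) = -372)
(P + Z(-7, 13)) + 212 = (-372 + (-7 + 13)/(6 - 7)) + 212 = (-372 + 6/(-1)) + 212 = (-372 - 1*6) + 212 = (-372 - 6) + 212 = -378 + 212 = -166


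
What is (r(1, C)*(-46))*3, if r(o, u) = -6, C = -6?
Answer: 828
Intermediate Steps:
(r(1, C)*(-46))*3 = -6*(-46)*3 = 276*3 = 828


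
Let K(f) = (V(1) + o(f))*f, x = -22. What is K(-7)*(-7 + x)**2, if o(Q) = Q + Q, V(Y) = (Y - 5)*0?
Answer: 82418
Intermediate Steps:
V(Y) = 0 (V(Y) = (-5 + Y)*0 = 0)
o(Q) = 2*Q
K(f) = 2*f**2 (K(f) = (0 + 2*f)*f = (2*f)*f = 2*f**2)
K(-7)*(-7 + x)**2 = (2*(-7)**2)*(-7 - 22)**2 = (2*49)*(-29)**2 = 98*841 = 82418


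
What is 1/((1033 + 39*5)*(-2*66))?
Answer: -1/162096 ≈ -6.1692e-6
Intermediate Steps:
1/((1033 + 39*5)*(-2*66)) = 1/((1033 + 195)*(-132)) = 1/(1228*(-132)) = 1/(-162096) = -1/162096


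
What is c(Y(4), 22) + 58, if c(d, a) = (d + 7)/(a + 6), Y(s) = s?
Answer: 1635/28 ≈ 58.393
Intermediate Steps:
c(d, a) = (7 + d)/(6 + a)
c(Y(4), 22) + 58 = (7 + 4)/(6 + 22) + 58 = 11/28 + 58 = 1635/28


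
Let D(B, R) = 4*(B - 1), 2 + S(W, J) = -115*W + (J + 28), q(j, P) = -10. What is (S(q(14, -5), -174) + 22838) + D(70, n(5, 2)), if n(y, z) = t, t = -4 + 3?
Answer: 24116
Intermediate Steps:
t = -1
S(W, J) = 26 + J - 115*W (S(W, J) = -2 + (-115*W + (J + 28)) = -2 + (-115*W + (28 + J)) = -2 + (28 + J - 115*W) = 26 + J - 115*W)
n(y, z) = -1
D(B, R) = -4 + 4*B (D(B, R) = 4*(-1 + B) = -4 + 4*B)
(S(q(14, -5), -174) + 22838) + D(70, n(5, 2)) = ((26 - 174 - 115*(-10)) + 22838) + (-4 + 4*70) = ((26 - 174 + 1150) + 22838) + (-4 + 280) = (1002 + 22838) + 276 = 23840 + 276 = 24116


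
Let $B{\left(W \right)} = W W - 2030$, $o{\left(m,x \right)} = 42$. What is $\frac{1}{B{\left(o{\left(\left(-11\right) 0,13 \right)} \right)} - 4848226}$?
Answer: $- \frac{1}{4848492} \approx -2.0625 \cdot 10^{-7}$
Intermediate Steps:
$B{\left(W \right)} = -2030 + W^{2}$ ($B{\left(W \right)} = W^{2} - 2030 = -2030 + W^{2}$)
$\frac{1}{B{\left(o{\left(\left(-11\right) 0,13 \right)} \right)} - 4848226} = \frac{1}{\left(-2030 + 42^{2}\right) - 4848226} = \frac{1}{\left(-2030 + 1764\right) - 4848226} = \frac{1}{-266 - 4848226} = \frac{1}{-4848492} = - \frac{1}{4848492}$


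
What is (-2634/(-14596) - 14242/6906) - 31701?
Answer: -798912431251/25199994 ≈ -31703.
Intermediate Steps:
(-2634/(-14596) - 14242/6906) - 31701 = (-2634*(-1/14596) - 14242*1/6906) - 31701 = (1317/7298 - 7121/3453) - 31701 = -47421457/25199994 - 31701 = -798912431251/25199994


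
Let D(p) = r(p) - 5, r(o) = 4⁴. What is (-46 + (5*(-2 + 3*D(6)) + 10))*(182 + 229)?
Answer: 1528509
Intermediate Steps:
r(o) = 256
D(p) = 251 (D(p) = 256 - 5 = 251)
(-46 + (5*(-2 + 3*D(6)) + 10))*(182 + 229) = (-46 + (5*(-2 + 3*251) + 10))*(182 + 229) = (-46 + (5*(-2 + 753) + 10))*411 = (-46 + (5*751 + 10))*411 = (-46 + (3755 + 10))*411 = (-46 + 3765)*411 = 3719*411 = 1528509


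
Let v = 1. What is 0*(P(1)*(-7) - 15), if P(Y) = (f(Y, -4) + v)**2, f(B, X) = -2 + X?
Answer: 0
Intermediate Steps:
P(Y) = 25 (P(Y) = ((-2 - 4) + 1)**2 = (-6 + 1)**2 = (-5)**2 = 25)
0*(P(1)*(-7) - 15) = 0*(25*(-7) - 15) = 0*(-175 - 15) = 0*(-190) = 0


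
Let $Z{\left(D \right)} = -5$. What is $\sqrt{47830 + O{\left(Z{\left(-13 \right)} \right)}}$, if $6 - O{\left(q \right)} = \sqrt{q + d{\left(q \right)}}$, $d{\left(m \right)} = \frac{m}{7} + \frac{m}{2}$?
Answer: $\frac{\sqrt{9375856 - 14 i \sqrt{1610}}}{14} \approx 218.71 - 0.0065521 i$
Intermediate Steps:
$d{\left(m \right)} = \frac{9 m}{14}$ ($d{\left(m \right)} = m \frac{1}{7} + m \frac{1}{2} = \frac{m}{7} + \frac{m}{2} = \frac{9 m}{14}$)
$O{\left(q \right)} = 6 - \frac{\sqrt{322} \sqrt{q}}{14}$ ($O{\left(q \right)} = 6 - \sqrt{q + \frac{9 q}{14}} = 6 - \sqrt{\frac{23 q}{14}} = 6 - \frac{\sqrt{322} \sqrt{q}}{14}$)
$\sqrt{47830 + O{\left(Z{\left(-13 \right)} \right)}} = \sqrt{47830 + \left(6 - \frac{\sqrt{322} \sqrt{-5}}{14}\right)} = \sqrt{47830 + \left(6 - \frac{\sqrt{322} i \sqrt{5}}{14}\right)} = \sqrt{47830 + \left(6 - \frac{i \sqrt{1610}}{14}\right)} = \sqrt{47836 - \frac{i \sqrt{1610}}{14}}$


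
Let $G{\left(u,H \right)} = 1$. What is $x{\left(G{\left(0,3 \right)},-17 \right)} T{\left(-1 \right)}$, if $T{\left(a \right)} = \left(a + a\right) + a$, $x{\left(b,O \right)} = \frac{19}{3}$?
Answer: $-19$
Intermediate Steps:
$x{\left(b,O \right)} = \frac{19}{3}$ ($x{\left(b,O \right)} = 19 \cdot \frac{1}{3} = \frac{19}{3}$)
$T{\left(a \right)} = 3 a$ ($T{\left(a \right)} = 2 a + a = 3 a$)
$x{\left(G{\left(0,3 \right)},-17 \right)} T{\left(-1 \right)} = \frac{19 \cdot 3 \left(-1\right)}{3} = \frac{19}{3} \left(-3\right) = -19$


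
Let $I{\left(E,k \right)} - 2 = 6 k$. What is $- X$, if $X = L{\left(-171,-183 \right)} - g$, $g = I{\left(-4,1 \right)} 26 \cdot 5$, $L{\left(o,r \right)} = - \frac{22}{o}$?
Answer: $\frac{177818}{171} \approx 1039.9$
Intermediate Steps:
$I{\left(E,k \right)} = 2 + 6 k$
$g = 1040$ ($g = \left(2 + 6 \cdot 1\right) 26 \cdot 5 = \left(2 + 6\right) 26 \cdot 5 = 8 \cdot 26 \cdot 5 = 208 \cdot 5 = 1040$)
$X = - \frac{177818}{171}$ ($X = - \frac{22}{-171} - 1040 = \left(-22\right) \left(- \frac{1}{171}\right) - 1040 = \frac{22}{171} - 1040 = - \frac{177818}{171} \approx -1039.9$)
$- X = \left(-1\right) \left(- \frac{177818}{171}\right) = \frac{177818}{171}$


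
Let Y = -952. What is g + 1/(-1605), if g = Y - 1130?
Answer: -3341611/1605 ≈ -2082.0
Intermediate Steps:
g = -2082 (g = -952 - 1130 = -2082)
g + 1/(-1605) = -2082 + 1/(-1605) = -2082 - 1/1605 = -3341611/1605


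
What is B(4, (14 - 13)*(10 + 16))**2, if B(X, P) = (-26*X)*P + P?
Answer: 7171684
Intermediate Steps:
B(X, P) = P - 26*P*X (B(X, P) = -26*P*X + P = P - 26*P*X)
B(4, (14 - 13)*(10 + 16))**2 = (((14 - 13)*(10 + 16))*(1 - 26*4))**2 = ((1*26)*(1 - 104))**2 = (26*(-103))**2 = (-2678)**2 = 7171684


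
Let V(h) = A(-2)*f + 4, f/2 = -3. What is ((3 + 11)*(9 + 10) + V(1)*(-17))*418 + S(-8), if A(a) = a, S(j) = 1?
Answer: -2507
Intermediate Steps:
f = -6 (f = 2*(-3) = -6)
V(h) = 16 (V(h) = -2*(-6) + 4 = 12 + 4 = 16)
((3 + 11)*(9 + 10) + V(1)*(-17))*418 + S(-8) = ((3 + 11)*(9 + 10) + 16*(-17))*418 + 1 = (14*19 - 272)*418 + 1 = (266 - 272)*418 + 1 = -6*418 + 1 = -2508 + 1 = -2507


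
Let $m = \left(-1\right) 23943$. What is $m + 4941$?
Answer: $-19002$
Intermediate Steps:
$m = -23943$
$m + 4941 = -23943 + 4941 = -19002$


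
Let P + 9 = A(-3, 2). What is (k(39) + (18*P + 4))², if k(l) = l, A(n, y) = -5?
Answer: 43681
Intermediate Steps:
P = -14 (P = -9 - 5 = -14)
(k(39) + (18*P + 4))² = (39 + (18*(-14) + 4))² = (39 + (-252 + 4))² = (39 - 248)² = (-209)² = 43681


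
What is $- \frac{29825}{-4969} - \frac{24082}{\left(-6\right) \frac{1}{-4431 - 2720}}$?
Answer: $- \frac{427856604604}{14907} \approx -2.8702 \cdot 10^{7}$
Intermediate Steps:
$- \frac{29825}{-4969} - \frac{24082}{\left(-6\right) \frac{1}{-4431 - 2720}} = \left(-29825\right) \left(- \frac{1}{4969}\right) - \frac{24082}{\left(-6\right) \frac{1}{-7151}} = \frac{29825}{4969} - \frac{24082}{\left(-6\right) \left(- \frac{1}{7151}\right)} = \frac{29825}{4969} - \frac{24082}{\frac{6}{7151}} = \frac{29825}{4969} - \frac{86105191}{3} = - \frac{427856604604}{14907}$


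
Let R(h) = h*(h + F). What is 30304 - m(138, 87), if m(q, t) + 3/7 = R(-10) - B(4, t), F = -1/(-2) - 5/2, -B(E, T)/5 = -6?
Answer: 211501/7 ≈ 30214.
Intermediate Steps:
B(E, T) = 30 (B(E, T) = -5*(-6) = 30)
F = -2 (F = -1*(-½) - 5*½ = ½ - 5/2 = -2)
R(h) = h*(-2 + h) (R(h) = h*(h - 2) = h*(-2 + h))
m(q, t) = 627/7 (m(q, t) = -3/7 + (-10*(-2 - 10) - 1*30) = -3/7 + (-10*(-12) - 30) = -3/7 + (120 - 30) = -3/7 + 90 = 627/7)
30304 - m(138, 87) = 30304 - 1*627/7 = 30304 - 627/7 = 211501/7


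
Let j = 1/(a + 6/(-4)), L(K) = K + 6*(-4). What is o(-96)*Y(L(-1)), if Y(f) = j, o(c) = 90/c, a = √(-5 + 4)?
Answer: 45/104 + 15*I/52 ≈ 0.43269 + 0.28846*I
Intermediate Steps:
L(K) = -24 + K (L(K) = K - 24 = -24 + K)
a = I (a = √(-1) = I ≈ 1.0*I)
j = 4*(-3/2 - I)/13 (j = 1/(I + 6/(-4)) = 1/(I + 6*(-¼)) = 1/(I - 3/2) = 1/(-3/2 + I) = 4*(-3/2 - I)/13 ≈ -0.46154 - 0.30769*I)
Y(f) = -6/13 - 4*I/13
o(-96)*Y(L(-1)) = (90/(-96))*(-6/13 - 4*I/13) = (90*(-1/96))*(-6/13 - 4*I/13) = -15*(-6/13 - 4*I/13)/16 = 45/104 + 15*I/52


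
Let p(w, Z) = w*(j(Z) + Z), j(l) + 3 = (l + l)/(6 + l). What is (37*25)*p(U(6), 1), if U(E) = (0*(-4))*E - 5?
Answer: 55500/7 ≈ 7928.6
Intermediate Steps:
j(l) = -3 + 2*l/(6 + l) (j(l) = -3 + (l + l)/(6 + l) = -3 + (2*l)/(6 + l) = -3 + 2*l/(6 + l))
U(E) = -5 (U(E) = 0*E - 5 = 0 - 5 = -5)
p(w, Z) = w*(Z + (-18 - Z)/(6 + Z)) (p(w, Z) = w*((-18 - Z)/(6 + Z) + Z) = w*(Z + (-18 - Z)/(6 + Z)))
(37*25)*p(U(6), 1) = (37*25)*(-5*(-18 - 1*1 + 1*(6 + 1))/(6 + 1)) = 925*(-5*(-18 - 1 + 1*7)/7) = 925*(-5*⅐*(-18 - 1 + 7)) = 925*(-5*⅐*(-12)) = 925*(60/7) = 55500/7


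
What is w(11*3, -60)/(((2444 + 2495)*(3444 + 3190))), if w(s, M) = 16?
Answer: 8/16382663 ≈ 4.8832e-7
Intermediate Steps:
w(11*3, -60)/(((2444 + 2495)*(3444 + 3190))) = 16/(((2444 + 2495)*(3444 + 3190))) = 16/((4939*6634)) = 16/32765326 = 16*(1/32765326) = 8/16382663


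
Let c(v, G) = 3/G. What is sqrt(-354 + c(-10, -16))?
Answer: I*sqrt(5667)/4 ≈ 18.82*I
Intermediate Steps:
sqrt(-354 + c(-10, -16)) = sqrt(-354 + 3/(-16)) = sqrt(-354 + 3*(-1/16)) = sqrt(-354 - 3/16) = sqrt(-5667/16) = I*sqrt(5667)/4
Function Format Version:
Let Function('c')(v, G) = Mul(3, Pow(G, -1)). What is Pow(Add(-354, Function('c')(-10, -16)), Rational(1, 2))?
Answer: Mul(Rational(1, 4), I, Pow(5667, Rational(1, 2))) ≈ Mul(18.820, I)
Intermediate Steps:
Pow(Add(-354, Function('c')(-10, -16)), Rational(1, 2)) = Pow(Add(-354, Mul(3, Pow(-16, -1))), Rational(1, 2)) = Pow(Add(-354, Mul(3, Rational(-1, 16))), Rational(1, 2)) = Pow(Add(-354, Rational(-3, 16)), Rational(1, 2)) = Pow(Rational(-5667, 16), Rational(1, 2)) = Mul(Rational(1, 4), I, Pow(5667, Rational(1, 2)))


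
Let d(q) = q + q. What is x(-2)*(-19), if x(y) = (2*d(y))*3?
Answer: 456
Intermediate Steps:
d(q) = 2*q
x(y) = 12*y (x(y) = (2*(2*y))*3 = (4*y)*3 = 12*y)
x(-2)*(-19) = (12*(-2))*(-19) = -24*(-19) = 456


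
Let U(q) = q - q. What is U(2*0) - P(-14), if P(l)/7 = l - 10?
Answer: 168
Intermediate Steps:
U(q) = 0
P(l) = -70 + 7*l (P(l) = 7*(l - 10) = 7*(-10 + l) = -70 + 7*l)
U(2*0) - P(-14) = 0 - (-70 + 7*(-14)) = 0 - (-70 - 98) = 0 - 1*(-168) = 0 + 168 = 168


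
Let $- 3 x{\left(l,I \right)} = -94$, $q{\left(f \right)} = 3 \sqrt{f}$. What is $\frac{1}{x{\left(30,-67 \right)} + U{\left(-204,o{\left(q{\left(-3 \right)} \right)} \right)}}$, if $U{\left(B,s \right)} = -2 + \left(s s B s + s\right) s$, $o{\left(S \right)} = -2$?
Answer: $- \frac{3}{9692} \approx -0.00030953$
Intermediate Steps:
$x{\left(l,I \right)} = \frac{94}{3}$ ($x{\left(l,I \right)} = \left(- \frac{1}{3}\right) \left(-94\right) = \frac{94}{3}$)
$U{\left(B,s \right)} = -2 + s \left(s + B s^{3}\right)$ ($U{\left(B,s \right)} = -2 + \left(s^{2} B s + s\right) s = -2 + \left(B s^{2} s + s\right) s = -2 + \left(B s^{3} + s\right) s = -2 + \left(s + B s^{3}\right) s = -2 + s \left(s + B s^{3}\right)$)
$\frac{1}{x{\left(30,-67 \right)} + U{\left(-204,o{\left(q{\left(-3 \right)} \right)} \right)}} = \frac{1}{\frac{94}{3} - \left(2 - 4 + 3264\right)} = \frac{1}{\frac{94}{3} - 3262} = \frac{1}{- \frac{9692}{3}} = - \frac{3}{9692}$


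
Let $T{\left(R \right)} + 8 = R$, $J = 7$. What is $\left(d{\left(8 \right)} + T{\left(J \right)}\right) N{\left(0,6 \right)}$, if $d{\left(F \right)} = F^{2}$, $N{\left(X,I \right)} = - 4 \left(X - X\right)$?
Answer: $0$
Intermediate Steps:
$N{\left(X,I \right)} = 0$ ($N{\left(X,I \right)} = \left(-4\right) 0 = 0$)
$T{\left(R \right)} = -8 + R$
$\left(d{\left(8 \right)} + T{\left(J \right)}\right) N{\left(0,6 \right)} = \left(8^{2} + \left(-8 + 7\right)\right) 0 = \left(64 - 1\right) 0 = 63 \cdot 0 = 0$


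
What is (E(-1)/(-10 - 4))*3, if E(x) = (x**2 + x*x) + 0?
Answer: -3/7 ≈ -0.42857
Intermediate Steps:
E(x) = 2*x**2 (E(x) = (x**2 + x**2) + 0 = 2*x**2 + 0 = 2*x**2)
(E(-1)/(-10 - 4))*3 = ((2*(-1)**2)/(-10 - 4))*3 = ((2*1)/(-14))*3 = -1/14*2*3 = -1/7*3 = -3/7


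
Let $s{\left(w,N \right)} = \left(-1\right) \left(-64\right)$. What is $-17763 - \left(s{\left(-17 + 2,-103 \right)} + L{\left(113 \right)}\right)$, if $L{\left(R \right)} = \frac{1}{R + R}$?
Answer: $- \frac{4028903}{226} \approx -17827.0$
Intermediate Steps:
$L{\left(R \right)} = \frac{1}{2 R}$
$s{\left(w,N \right)} = 64$
$-17763 - \left(s{\left(-17 + 2,-103 \right)} + L{\left(113 \right)}\right) = -17763 - \left(64 + \frac{1}{2 \cdot 113}\right) = -17763 - \left(64 + \frac{1}{2} \cdot \frac{1}{113}\right) = -17763 - \left(64 + \frac{1}{226}\right) = -17763 - \frac{14465}{226} = - \frac{4028903}{226}$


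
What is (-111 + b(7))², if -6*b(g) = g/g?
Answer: 444889/36 ≈ 12358.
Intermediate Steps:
b(g) = -⅙ (b(g) = -g/(6*g) = -⅙*1 = -⅙)
(-111 + b(7))² = (-111 - ⅙)² = (-667/6)² = 444889/36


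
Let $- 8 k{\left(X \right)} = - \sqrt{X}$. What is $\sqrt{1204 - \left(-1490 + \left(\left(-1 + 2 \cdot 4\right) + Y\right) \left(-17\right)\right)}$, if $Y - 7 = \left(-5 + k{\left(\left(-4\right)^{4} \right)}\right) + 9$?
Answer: $\sqrt{3034} \approx 55.082$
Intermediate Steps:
$k{\left(X \right)} = \frac{\sqrt{X}}{8}$ ($k{\left(X \right)} = - \frac{\left(-1\right) \sqrt{X}}{8} = \frac{\sqrt{X}}{8}$)
$Y = 13$ ($Y = 7 + \left(\left(-5 + \frac{\sqrt{\left(-4\right)^{4}}}{8}\right) + 9\right) = 7 + \left(\left(-5 + \frac{\sqrt{256}}{8}\right) + 9\right) = 7 + \left(\left(-5 + \frac{1}{8} \cdot 16\right) + 9\right) = 7 + \left(\left(-5 + 2\right) + 9\right) = 7 + \left(-3 + 9\right) = 7 + 6 = 13$)
$\sqrt{1204 - \left(-1490 + \left(\left(-1 + 2 \cdot 4\right) + Y\right) \left(-17\right)\right)} = \sqrt{1204 + \left(1490 - \left(\left(-1 + 2 \cdot 4\right) + 13\right) \left(-17\right)\right)} = \sqrt{1204 + \left(1490 - \left(\left(-1 + 8\right) + 13\right) \left(-17\right)\right)} = \sqrt{1204 + \left(1490 - \left(7 + 13\right) \left(-17\right)\right)} = \sqrt{1204 + \left(1490 - 20 \left(-17\right)\right)} = \sqrt{1204 + \left(1490 - -340\right)} = \sqrt{1204 + \left(1490 + 340\right)} = \sqrt{1204 + 1830} = \sqrt{3034}$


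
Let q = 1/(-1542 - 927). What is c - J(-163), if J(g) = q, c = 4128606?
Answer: 10193528215/2469 ≈ 4.1286e+6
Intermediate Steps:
q = -1/2469 (q = 1/(-2469) = -1/2469 ≈ -0.00040502)
J(g) = -1/2469
c - J(-163) = 4128606 - 1*(-1/2469) = 4128606 + 1/2469 = 10193528215/2469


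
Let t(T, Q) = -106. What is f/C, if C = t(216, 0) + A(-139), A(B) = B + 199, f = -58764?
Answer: 29382/23 ≈ 1277.5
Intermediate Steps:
A(B) = 199 + B
C = -46 (C = -106 + (199 - 139) = -106 + 60 = -46)
f/C = -58764/(-46) = -58764*(-1/46) = 29382/23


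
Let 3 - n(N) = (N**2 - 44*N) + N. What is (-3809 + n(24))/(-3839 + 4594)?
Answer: -670/151 ≈ -4.4371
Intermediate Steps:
n(N) = 3 - N**2 + 43*N (n(N) = 3 - ((N**2 - 44*N) + N) = 3 - (N**2 - 43*N) = 3 + (-N**2 + 43*N) = 3 - N**2 + 43*N)
(-3809 + n(24))/(-3839 + 4594) = (-3809 + (3 - 1*24**2 + 43*24))/(-3839 + 4594) = (-3809 + (3 - 1*576 + 1032))/755 = (-3809 + (3 - 576 + 1032))*(1/755) = (-3809 + 459)*(1/755) = -3350*1/755 = -670/151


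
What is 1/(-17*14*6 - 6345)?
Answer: -1/7773 ≈ -0.00012865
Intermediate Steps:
1/(-17*14*6 - 6345) = 1/(-238*6 - 6345) = 1/(-1428 - 6345) = 1/(-7773) = -1/7773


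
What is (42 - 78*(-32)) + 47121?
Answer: 49659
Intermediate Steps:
(42 - 78*(-32)) + 47121 = (42 + 2496) + 47121 = 2538 + 47121 = 49659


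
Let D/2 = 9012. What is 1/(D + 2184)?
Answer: 1/20208 ≈ 4.9485e-5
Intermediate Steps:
D = 18024 (D = 2*9012 = 18024)
1/(D + 2184) = 1/(18024 + 2184) = 1/20208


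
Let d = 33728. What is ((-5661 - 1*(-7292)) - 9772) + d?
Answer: 25587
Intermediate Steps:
((-5661 - 1*(-7292)) - 9772) + d = ((-5661 - 1*(-7292)) - 9772) + 33728 = ((-5661 + 7292) - 9772) + 33728 = (1631 - 9772) + 33728 = -8141 + 33728 = 25587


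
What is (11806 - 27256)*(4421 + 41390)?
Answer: -707779950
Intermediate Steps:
(11806 - 27256)*(4421 + 41390) = -15450*45811 = -707779950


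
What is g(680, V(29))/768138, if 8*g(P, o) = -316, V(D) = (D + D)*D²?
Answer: -79/1536276 ≈ -5.1423e-5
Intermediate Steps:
V(D) = 2*D³ (V(D) = (2*D)*D² = 2*D³)
g(P, o) = -79/2 (g(P, o) = (⅛)*(-316) = -79/2)
g(680, V(29))/768138 = -79/2/768138 = -79/2*1/768138 = -79/1536276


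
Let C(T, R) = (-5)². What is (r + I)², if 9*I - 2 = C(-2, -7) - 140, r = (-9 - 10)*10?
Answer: 3323329/81 ≈ 41029.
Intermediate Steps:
C(T, R) = 25
r = -190 (r = -19*10 = -190)
I = -113/9 (I = 2/9 + (25 - 140)/9 = 2/9 + (⅑)*(-115) = 2/9 - 115/9 = -113/9 ≈ -12.556)
(r + I)² = (-190 - 113/9)² = (-1823/9)² = 3323329/81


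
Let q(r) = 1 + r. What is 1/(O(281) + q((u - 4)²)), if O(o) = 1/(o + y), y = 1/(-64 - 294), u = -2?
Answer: 100597/3722447 ≈ 0.027024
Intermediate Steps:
y = -1/358 (y = 1/(-358) = -1/358 ≈ -0.0027933)
O(o) = 1/(-1/358 + o) (O(o) = 1/(o - 1/358) = 1/(-1/358 + o))
1/(O(281) + q((u - 4)²)) = 1/(358/(-1 + 358*281) + (1 + (-2 - 4)²)) = 1/(358/(-1 + 100598) + (1 + (-6)²)) = 1/(358/100597 + (1 + 36)) = 1/(358*(1/100597) + 37) = 1/(358/100597 + 37) = 1/(3722447/100597) = 100597/3722447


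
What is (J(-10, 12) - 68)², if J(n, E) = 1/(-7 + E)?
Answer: 114921/25 ≈ 4596.8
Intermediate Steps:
(J(-10, 12) - 68)² = (1/(-7 + 12) - 68)² = (1/5 - 68)² = (⅕ - 68)² = (-339/5)² = 114921/25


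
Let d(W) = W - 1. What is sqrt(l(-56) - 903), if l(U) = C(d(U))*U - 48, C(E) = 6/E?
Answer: I*sqrt(341183)/19 ≈ 30.743*I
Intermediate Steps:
d(W) = -1 + W
l(U) = -48 + 6*U/(-1 + U) (l(U) = (6/(-1 + U))*U - 48 = 6*U/(-1 + U) - 48 = -48 + 6*U/(-1 + U))
sqrt(l(-56) - 903) = sqrt(6*(8 - 7*(-56))/(-1 - 56) - 903) = sqrt(6*(8 + 392)/(-57) - 903) = sqrt(6*(-1/57)*400 - 903) = sqrt(-800/19 - 903) = sqrt(-17957/19) = I*sqrt(341183)/19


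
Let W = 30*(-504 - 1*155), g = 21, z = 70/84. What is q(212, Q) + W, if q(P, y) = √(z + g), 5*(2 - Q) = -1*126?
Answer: -19770 + √786/6 ≈ -19765.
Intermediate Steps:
z = ⅚ (z = 70*(1/84) = ⅚ ≈ 0.83333)
Q = 136/5 (Q = 2 - (-1)*126/5 = 2 - ⅕*(-126) = 2 + 126/5 = 136/5 ≈ 27.200)
q(P, y) = √786/6 (q(P, y) = √(⅚ + 21) = √(131/6) = √786/6)
W = -19770 (W = 30*(-504 - 155) = 30*(-659) = -19770)
q(212, Q) + W = √786/6 - 19770 = -19770 + √786/6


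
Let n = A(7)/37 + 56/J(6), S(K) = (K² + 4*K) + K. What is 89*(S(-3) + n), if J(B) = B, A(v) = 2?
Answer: 33464/111 ≈ 301.48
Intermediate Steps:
S(K) = K² + 5*K
n = 1042/111 (n = 2/37 + 56/6 = 2*(1/37) + 56*(⅙) = 2/37 + 28/3 = 1042/111 ≈ 9.3874)
89*(S(-3) + n) = 89*(-3*(5 - 3) + 1042/111) = 89*(-3*2 + 1042/111) = 89*(-6 + 1042/111) = 89*(376/111) = 33464/111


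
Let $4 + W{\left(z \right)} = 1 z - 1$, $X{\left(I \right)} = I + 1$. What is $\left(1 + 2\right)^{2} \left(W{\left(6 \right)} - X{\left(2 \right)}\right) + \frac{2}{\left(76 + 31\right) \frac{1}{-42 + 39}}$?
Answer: $- \frac{1932}{107} \approx -18.056$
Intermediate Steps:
$X{\left(I \right)} = 1 + I$
$W{\left(z \right)} = -5 + z$ ($W{\left(z \right)} = -4 + \left(1 z - 1\right) = -4 + \left(z - 1\right) = -4 + \left(-1 + z\right) = -5 + z$)
$\left(1 + 2\right)^{2} \left(W{\left(6 \right)} - X{\left(2 \right)}\right) + \frac{2}{\left(76 + 31\right) \frac{1}{-42 + 39}} = \left(1 + 2\right)^{2} \left(\left(-5 + 6\right) - \left(1 + 2\right)\right) + \frac{2}{\left(76 + 31\right) \frac{1}{-42 + 39}} = 3^{2} \left(1 - 3\right) + \frac{2}{107 \frac{1}{-3}} = 9 \left(1 - 3\right) + \frac{2}{107 \left(- \frac{1}{3}\right)} = 9 \left(-2\right) + \frac{2}{- \frac{107}{3}} = -18 + 2 \left(- \frac{3}{107}\right) = -18 - \frac{6}{107} = - \frac{1932}{107}$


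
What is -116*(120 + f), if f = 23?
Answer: -16588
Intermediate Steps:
-116*(120 + f) = -116*(120 + 23) = -116*143 = -16588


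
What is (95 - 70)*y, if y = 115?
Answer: 2875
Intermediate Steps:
(95 - 70)*y = (95 - 70)*115 = 25*115 = 2875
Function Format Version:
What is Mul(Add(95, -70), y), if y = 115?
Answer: 2875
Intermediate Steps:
Mul(Add(95, -70), y) = Mul(Add(95, -70), 115) = Mul(25, 115) = 2875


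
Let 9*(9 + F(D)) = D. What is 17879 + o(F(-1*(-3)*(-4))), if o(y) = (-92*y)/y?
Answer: 17787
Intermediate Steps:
F(D) = -9 + D/9
o(y) = -92
17879 + o(F(-1*(-3)*(-4))) = 17879 - 92 = 17787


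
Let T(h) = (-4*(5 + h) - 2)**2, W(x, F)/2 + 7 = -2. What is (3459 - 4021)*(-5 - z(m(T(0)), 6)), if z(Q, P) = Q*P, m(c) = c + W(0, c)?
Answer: 1574162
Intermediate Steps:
W(x, F) = -18 (W(x, F) = -14 + 2*(-2) = -14 - 4 = -18)
T(h) = (-22 - 4*h)**2 (T(h) = ((-20 - 4*h) - 2)**2 = (-22 - 4*h)**2)
m(c) = -18 + c (m(c) = c - 18 = -18 + c)
z(Q, P) = P*Q
(3459 - 4021)*(-5 - z(m(T(0)), 6)) = (3459 - 4021)*(-5 - 6*(-18 + 4*(11 + 2*0)**2)) = -562*(-5 - 6*(-18 + 4*(11 + 0)**2)) = -562*(-5 - 6*(-18 + 4*11**2)) = -562*(-5 - 6*(-18 + 4*121)) = -562*(-5 - 6*(-18 + 484)) = -562*(-5 - 6*466) = -562*(-5 - 1*2796) = -562*(-5 - 2796) = -562*(-2801) = 1574162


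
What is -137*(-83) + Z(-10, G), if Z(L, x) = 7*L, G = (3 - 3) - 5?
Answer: 11301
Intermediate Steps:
G = -5 (G = 0 - 5 = -5)
-137*(-83) + Z(-10, G) = -137*(-83) + 7*(-10) = 11371 - 70 = 11301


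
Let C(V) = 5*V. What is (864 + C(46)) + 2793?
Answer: 3887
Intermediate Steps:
(864 + C(46)) + 2793 = (864 + 5*46) + 2793 = (864 + 230) + 2793 = 1094 + 2793 = 3887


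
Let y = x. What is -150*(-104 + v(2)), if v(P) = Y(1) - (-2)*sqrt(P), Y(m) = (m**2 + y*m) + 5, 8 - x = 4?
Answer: 14100 - 300*sqrt(2) ≈ 13676.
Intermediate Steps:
x = 4 (x = 8 - 1*4 = 8 - 4 = 4)
y = 4
Y(m) = 5 + m**2 + 4*m (Y(m) = (m**2 + 4*m) + 5 = 5 + m**2 + 4*m)
v(P) = 10 + 2*sqrt(P) (v(P) = (5 + 1**2 + 4*1) - (-2)*sqrt(P) = (5 + 1 + 4) + 2*sqrt(P) = 10 + 2*sqrt(P))
-150*(-104 + v(2)) = -150*(-104 + (10 + 2*sqrt(2))) = -150*(-94 + 2*sqrt(2)) = 14100 - 300*sqrt(2)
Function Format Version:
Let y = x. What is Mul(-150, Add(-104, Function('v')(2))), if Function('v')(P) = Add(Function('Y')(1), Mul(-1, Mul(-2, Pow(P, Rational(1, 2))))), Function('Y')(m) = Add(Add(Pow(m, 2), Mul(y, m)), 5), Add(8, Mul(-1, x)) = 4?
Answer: Add(14100, Mul(-300, Pow(2, Rational(1, 2)))) ≈ 13676.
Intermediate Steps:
x = 4 (x = Add(8, Mul(-1, 4)) = Add(8, -4) = 4)
y = 4
Function('Y')(m) = Add(5, Pow(m, 2), Mul(4, m)) (Function('Y')(m) = Add(Add(Pow(m, 2), Mul(4, m)), 5) = Add(5, Pow(m, 2), Mul(4, m)))
Function('v')(P) = Add(10, Mul(2, Pow(P, Rational(1, 2)))) (Function('v')(P) = Add(Add(5, Pow(1, 2), Mul(4, 1)), Mul(-1, Mul(-2, Pow(P, Rational(1, 2))))) = Add(Add(5, 1, 4), Mul(2, Pow(P, Rational(1, 2)))) = Add(10, Mul(2, Pow(P, Rational(1, 2)))))
Mul(-150, Add(-104, Function('v')(2))) = Mul(-150, Add(-104, Add(10, Mul(2, Pow(2, Rational(1, 2)))))) = Mul(-150, Add(-94, Mul(2, Pow(2, Rational(1, 2))))) = Add(14100, Mul(-300, Pow(2, Rational(1, 2))))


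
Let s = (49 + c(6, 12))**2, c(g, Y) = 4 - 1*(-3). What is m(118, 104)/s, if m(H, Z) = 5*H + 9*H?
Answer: 59/112 ≈ 0.52679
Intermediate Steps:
c(g, Y) = 7 (c(g, Y) = 4 + 3 = 7)
m(H, Z) = 14*H
s = 3136 (s = (49 + 7)**2 = 56**2 = 3136)
m(118, 104)/s = (14*118)/3136 = 1652*(1/3136) = 59/112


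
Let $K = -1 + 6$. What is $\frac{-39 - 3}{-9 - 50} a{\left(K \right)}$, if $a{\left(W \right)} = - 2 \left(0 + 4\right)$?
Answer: $- \frac{336}{59} \approx -5.6949$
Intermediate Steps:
$K = 5$
$a{\left(W \right)} = -8$ ($a{\left(W \right)} = \left(-2\right) 4 = -8$)
$\frac{-39 - 3}{-9 - 50} a{\left(K \right)} = \frac{-39 - 3}{-9 - 50} \left(-8\right) = - \frac{42}{-59} \left(-8\right) = \left(-42\right) \left(- \frac{1}{59}\right) \left(-8\right) = \frac{42}{59} \left(-8\right) = - \frac{336}{59}$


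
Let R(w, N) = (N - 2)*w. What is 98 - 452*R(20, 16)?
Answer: -126462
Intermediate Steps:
R(w, N) = w*(-2 + N) (R(w, N) = (-2 + N)*w = w*(-2 + N))
98 - 452*R(20, 16) = 98 - 9040*(-2 + 16) = 98 - 9040*14 = 98 - 452*280 = 98 - 126560 = -126462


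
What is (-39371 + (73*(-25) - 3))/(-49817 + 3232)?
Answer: 41199/46585 ≈ 0.88438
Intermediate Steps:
(-39371 + (73*(-25) - 3))/(-49817 + 3232) = (-39371 + (-1825 - 3))/(-46585) = (-39371 - 1828)*(-1/46585) = -41199*(-1/46585) = 41199/46585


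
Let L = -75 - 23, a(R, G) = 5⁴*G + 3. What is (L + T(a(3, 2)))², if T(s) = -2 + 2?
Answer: 9604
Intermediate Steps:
a(R, G) = 3 + 625*G (a(R, G) = 625*G + 3 = 3 + 625*G)
T(s) = 0
L = -98
(L + T(a(3, 2)))² = (-98 + 0)² = (-98)² = 9604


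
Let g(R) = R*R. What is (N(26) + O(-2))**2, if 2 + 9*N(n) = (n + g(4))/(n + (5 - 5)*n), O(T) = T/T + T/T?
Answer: 52441/13689 ≈ 3.8309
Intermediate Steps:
g(R) = R**2
O(T) = 2 (O(T) = 1 + 1 = 2)
N(n) = -2/9 + (16 + n)/(9*n) (N(n) = -2/9 + ((n + 4**2)/(n + (5 - 5)*n))/9 = -2/9 + ((n + 16)/(n + 0*n))/9 = -2/9 + ((16 + n)/(n + 0))/9 = -2/9 + ((16 + n)/n)/9 = -2/9 + (16 + n)/(9*n))
(N(26) + O(-2))**2 = ((1/9)*(16 - 1*26)/26 + 2)**2 = ((1/9)*(1/26)*(16 - 26) + 2)**2 = ((1/9)*(1/26)*(-10) + 2)**2 = (-5/117 + 2)**2 = (229/117)**2 = 52441/13689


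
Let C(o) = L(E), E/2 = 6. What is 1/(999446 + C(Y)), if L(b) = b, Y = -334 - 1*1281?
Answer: 1/999458 ≈ 1.0005e-6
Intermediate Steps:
E = 12 (E = 2*6 = 12)
Y = -1615 (Y = -334 - 1281 = -1615)
C(o) = 12
1/(999446 + C(Y)) = 1/(999446 + 12) = 1/999458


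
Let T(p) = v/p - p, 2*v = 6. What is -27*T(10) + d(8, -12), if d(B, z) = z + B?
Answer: 2579/10 ≈ 257.90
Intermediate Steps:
v = 3 (v = (½)*6 = 3)
d(B, z) = B + z
T(p) = -p + 3/p (T(p) = 3/p - p = -p + 3/p)
-27*T(10) + d(8, -12) = -27*(-1*10 + 3/10) + (8 - 12) = -27*(-10 + 3*(⅒)) - 4 = -27*(-10 + 3/10) - 4 = -27*(-97/10) - 4 = 2619/10 - 4 = 2579/10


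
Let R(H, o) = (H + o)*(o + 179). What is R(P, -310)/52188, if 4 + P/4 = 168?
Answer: -22663/26094 ≈ -0.86851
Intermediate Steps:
P = 656 (P = -16 + 4*168 = -16 + 672 = 656)
R(H, o) = (179 + o)*(H + o) (R(H, o) = (H + o)*(179 + o) = (179 + o)*(H + o))
R(P, -310)/52188 = ((-310)**2 + 179*656 + 179*(-310) + 656*(-310))/52188 = (96100 + 117424 - 55490 - 203360)*(1/52188) = -45326*1/52188 = -22663/26094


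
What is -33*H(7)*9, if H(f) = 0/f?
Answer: 0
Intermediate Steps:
H(f) = 0
-33*H(7)*9 = -33*0*9 = 0*9 = 0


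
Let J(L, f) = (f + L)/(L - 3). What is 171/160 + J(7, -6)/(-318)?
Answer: 27169/25440 ≈ 1.0680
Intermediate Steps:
J(L, f) = (L + f)/(-3 + L)
171/160 + J(7, -6)/(-318) = 171/160 + ((7 - 6)/(-3 + 7))/(-318) = 171*(1/160) + (1/4)*(-1/318) = 171/160 + ((1/4)*1)*(-1/318) = 171/160 + (1/4)*(-1/318) = 171/160 - 1/1272 = 27169/25440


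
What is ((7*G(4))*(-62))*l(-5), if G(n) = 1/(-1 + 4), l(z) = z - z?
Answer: 0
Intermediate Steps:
l(z) = 0
G(n) = ⅓ (G(n) = 1/3 = ⅓)
((7*G(4))*(-62))*l(-5) = ((7*(⅓))*(-62))*0 = ((7/3)*(-62))*0 = -434/3*0 = 0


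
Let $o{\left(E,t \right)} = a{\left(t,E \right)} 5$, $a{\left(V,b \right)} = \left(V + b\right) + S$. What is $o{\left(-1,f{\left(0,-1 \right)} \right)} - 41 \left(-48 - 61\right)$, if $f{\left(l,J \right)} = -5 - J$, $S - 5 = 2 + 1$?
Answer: $4484$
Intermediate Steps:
$S = 8$ ($S = 5 + \left(2 + 1\right) = 5 + 3 = 8$)
$a{\left(V,b \right)} = 8 + V + b$ ($a{\left(V,b \right)} = \left(V + b\right) + 8 = 8 + V + b$)
$o{\left(E,t \right)} = 40 + 5 E + 5 t$ ($o{\left(E,t \right)} = \left(8 + t + E\right) 5 = \left(8 + E + t\right) 5 = 40 + 5 E + 5 t$)
$o{\left(-1,f{\left(0,-1 \right)} \right)} - 41 \left(-48 - 61\right) = \left(40 + 5 \left(-1\right) + 5 \left(-5 - -1\right)\right) - 41 \left(-48 - 61\right) = \left(40 - 5 + 5 \left(-5 + 1\right)\right) - -4469 = \left(40 - 5 + 5 \left(-4\right)\right) + 4469 = \left(40 - 5 - 20\right) + 4469 = 15 + 4469 = 4484$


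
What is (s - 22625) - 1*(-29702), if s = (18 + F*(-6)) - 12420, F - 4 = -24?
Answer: -5205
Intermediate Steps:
F = -20 (F = 4 - 24 = -20)
s = -12282 (s = (18 - 20*(-6)) - 12420 = (18 + 120) - 12420 = 138 - 12420 = -12282)
(s - 22625) - 1*(-29702) = (-12282 - 22625) - 1*(-29702) = -34907 + 29702 = -5205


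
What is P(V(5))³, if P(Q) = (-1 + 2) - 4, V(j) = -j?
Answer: -27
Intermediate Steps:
P(Q) = -3 (P(Q) = 1 - 4 = -3)
P(V(5))³ = (-3)³ = -27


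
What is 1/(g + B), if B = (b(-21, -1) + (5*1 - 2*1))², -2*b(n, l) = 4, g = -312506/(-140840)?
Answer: 70420/226673 ≈ 0.31067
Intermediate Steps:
g = 156253/70420 (g = -312506*(-1/140840) = 156253/70420 ≈ 2.2189)
b(n, l) = -2 (b(n, l) = -½*4 = -2)
B = 1 (B = (-2 + (5*1 - 2*1))² = (-2 + (5 - 2))² = (-2 + 3)² = 1² = 1)
1/(g + B) = 1/(156253/70420 + 1) = 1/(226673/70420) = 70420/226673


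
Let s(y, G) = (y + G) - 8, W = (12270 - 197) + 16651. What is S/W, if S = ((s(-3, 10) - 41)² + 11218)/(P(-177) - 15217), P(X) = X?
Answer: -6491/221088628 ≈ -2.9359e-5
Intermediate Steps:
W = 28724 (W = 12073 + 16651 = 28724)
s(y, G) = -8 + G + y (s(y, G) = (G + y) - 8 = -8 + G + y)
S = -6491/7697 (S = (((-8 + 10 - 3) - 41)² + 11218)/(-177 - 15217) = ((-1 - 41)² + 11218)/(-15394) = ((-42)² + 11218)*(-1/15394) = (1764 + 11218)*(-1/15394) = 12982*(-1/15394) = -6491/7697 ≈ -0.84332)
S/W = -6491/7697/28724 = -6491/7697*1/28724 = -6491/221088628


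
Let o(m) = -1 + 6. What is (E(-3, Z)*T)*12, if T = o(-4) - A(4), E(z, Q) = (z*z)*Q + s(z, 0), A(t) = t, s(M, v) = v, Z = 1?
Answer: 108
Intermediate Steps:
o(m) = 5
E(z, Q) = Q*z**2 (E(z, Q) = (z*z)*Q + 0 = z**2*Q + 0 = Q*z**2 + 0 = Q*z**2)
T = 1 (T = 5 - 1*4 = 5 - 4 = 1)
(E(-3, Z)*T)*12 = ((1*(-3)**2)*1)*12 = ((1*9)*1)*12 = (9*1)*12 = 9*12 = 108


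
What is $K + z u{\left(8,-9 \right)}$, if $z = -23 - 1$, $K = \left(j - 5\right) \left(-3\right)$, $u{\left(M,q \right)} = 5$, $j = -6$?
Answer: $-87$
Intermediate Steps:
$K = 33$ ($K = \left(-6 - 5\right) \left(-3\right) = \left(-11\right) \left(-3\right) = 33$)
$z = -24$ ($z = -23 - 1 = -24$)
$K + z u{\left(8,-9 \right)} = 33 - 120 = -87$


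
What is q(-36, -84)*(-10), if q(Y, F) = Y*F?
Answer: -30240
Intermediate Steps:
q(Y, F) = F*Y
q(-36, -84)*(-10) = -84*(-36)*(-10) = 3024*(-10) = -30240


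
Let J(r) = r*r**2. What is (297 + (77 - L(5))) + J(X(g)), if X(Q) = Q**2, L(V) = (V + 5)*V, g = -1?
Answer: 325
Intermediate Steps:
L(V) = V*(5 + V) (L(V) = (5 + V)*V = V*(5 + V))
J(r) = r**3
(297 + (77 - L(5))) + J(X(g)) = (297 + (77 - 5*(5 + 5))) + ((-1)**2)**3 = (297 + (77 - 5*10)) + 1**3 = (297 + (77 - 1*50)) + 1 = (297 + (77 - 50)) + 1 = (297 + 27) + 1 = 324 + 1 = 325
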